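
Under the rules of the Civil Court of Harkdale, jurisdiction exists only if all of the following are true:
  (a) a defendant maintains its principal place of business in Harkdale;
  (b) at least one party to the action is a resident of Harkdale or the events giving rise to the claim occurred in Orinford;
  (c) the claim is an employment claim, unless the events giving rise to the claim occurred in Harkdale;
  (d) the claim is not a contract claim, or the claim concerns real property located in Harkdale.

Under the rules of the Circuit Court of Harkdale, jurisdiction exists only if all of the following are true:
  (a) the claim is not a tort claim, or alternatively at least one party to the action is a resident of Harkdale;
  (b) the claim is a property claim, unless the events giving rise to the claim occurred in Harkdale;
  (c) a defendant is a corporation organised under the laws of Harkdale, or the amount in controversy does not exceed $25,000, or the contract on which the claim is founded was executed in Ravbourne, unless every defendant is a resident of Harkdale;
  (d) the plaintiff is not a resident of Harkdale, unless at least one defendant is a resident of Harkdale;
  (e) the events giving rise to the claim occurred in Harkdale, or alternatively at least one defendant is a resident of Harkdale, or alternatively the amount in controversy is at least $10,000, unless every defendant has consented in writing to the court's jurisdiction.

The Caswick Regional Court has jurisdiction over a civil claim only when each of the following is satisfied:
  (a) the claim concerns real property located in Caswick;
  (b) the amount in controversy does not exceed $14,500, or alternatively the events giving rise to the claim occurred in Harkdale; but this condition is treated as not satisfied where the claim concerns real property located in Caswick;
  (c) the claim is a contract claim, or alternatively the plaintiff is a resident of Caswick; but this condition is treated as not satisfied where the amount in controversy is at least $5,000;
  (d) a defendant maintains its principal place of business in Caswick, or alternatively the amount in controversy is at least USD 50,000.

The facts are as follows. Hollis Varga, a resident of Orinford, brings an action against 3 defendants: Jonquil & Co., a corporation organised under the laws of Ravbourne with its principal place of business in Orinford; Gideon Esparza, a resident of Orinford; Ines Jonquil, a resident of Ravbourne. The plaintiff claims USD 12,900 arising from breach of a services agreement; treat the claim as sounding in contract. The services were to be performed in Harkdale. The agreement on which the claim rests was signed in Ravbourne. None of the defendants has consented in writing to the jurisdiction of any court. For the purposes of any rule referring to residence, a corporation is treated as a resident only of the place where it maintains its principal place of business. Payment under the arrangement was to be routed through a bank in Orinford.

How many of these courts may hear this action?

1

The Civil Court of Harkdale:
  (a) The corporate defendant(s) have their principal place of business in Orinford, not Harkdale. Condition not met.
  (b) No party resides in Harkdale; the operative events occurred in Harkdale, not Orinford — no alternative holds. Fails.
  (c) The claim is a contract claim, not an employment claim. However, the operative events occurred in Harkdale, so the 'unless' proviso supplies this condition. Satisfied.
  (d) The claim is a contract claim; the claim does not concern real property — every alternative fails. Condition not met.
  → No jurisdiction.
The Circuit Court of Harkdale:
  (a) The claim is a contract claim, not a tort claim, so this disjunct is met. Condition met.
  (b) The claim is a contract claim, not a property claim. But the operative events occurred in Harkdale, and the 'unless' clause therefore excuses the requirement. Satisfied.
  (c) The amount in controversy is 12,900 dollars, within the USD 25,000 ceiling, so one alternative holds. Met.
  (d) The plaintiff resides in Orinford, which is not Harkdale. Condition met.
  (e) The operative events occurred in Harkdale, so this disjunct is met. Satisfied.
  → The court has jurisdiction.
The Caswick Regional Court:
  (a) The claim does not concern real property. Fails.
  (b) The amount in controversy is 12,900 dollars, within the 14,500 dollars ceiling, so this disjunct is met. The carve-out does not apply: the claim does not concern real property. Met.
  (c) The claim is a contract claim — that alternative is enough. But the amount in controversy is 12,900 dollars, which meets the $5,000 floor, triggering the carve-out and defeating this condition. Not satisfied.
  (d) The corporate defendant(s) have their principal place of business in Orinford, not Caswick; the amount in controversy is USD 12,900, below the USD 50,000 floor — no alternative holds. Not satisfied.
  → At least one condition fails; no jurisdiction.
Courts with jurisdiction: the Circuit Court of Harkdale — 1 in total.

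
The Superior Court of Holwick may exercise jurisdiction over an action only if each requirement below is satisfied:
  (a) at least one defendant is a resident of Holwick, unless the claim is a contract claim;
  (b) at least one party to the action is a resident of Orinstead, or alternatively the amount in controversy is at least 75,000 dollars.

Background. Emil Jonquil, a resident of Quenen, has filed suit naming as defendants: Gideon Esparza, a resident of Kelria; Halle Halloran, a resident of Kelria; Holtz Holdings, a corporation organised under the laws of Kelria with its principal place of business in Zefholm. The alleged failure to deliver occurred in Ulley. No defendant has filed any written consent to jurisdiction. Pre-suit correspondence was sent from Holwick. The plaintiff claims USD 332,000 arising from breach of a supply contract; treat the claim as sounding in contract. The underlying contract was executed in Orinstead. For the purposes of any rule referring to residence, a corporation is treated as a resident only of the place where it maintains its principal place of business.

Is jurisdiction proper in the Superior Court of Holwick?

Yes

The Superior Court of Holwick:
  (a) No defendant resides in Holwick (they reside in Kelria, Kelria, Zefholm). But the claim is a contract claim, and the 'unless' clause therefore excuses the requirement. Condition met.
  (b) The amount in controversy is USD 332,000, which meets the $75,000 floor — that alternative is enough. Met.
  → All conditions met; jurisdiction exists.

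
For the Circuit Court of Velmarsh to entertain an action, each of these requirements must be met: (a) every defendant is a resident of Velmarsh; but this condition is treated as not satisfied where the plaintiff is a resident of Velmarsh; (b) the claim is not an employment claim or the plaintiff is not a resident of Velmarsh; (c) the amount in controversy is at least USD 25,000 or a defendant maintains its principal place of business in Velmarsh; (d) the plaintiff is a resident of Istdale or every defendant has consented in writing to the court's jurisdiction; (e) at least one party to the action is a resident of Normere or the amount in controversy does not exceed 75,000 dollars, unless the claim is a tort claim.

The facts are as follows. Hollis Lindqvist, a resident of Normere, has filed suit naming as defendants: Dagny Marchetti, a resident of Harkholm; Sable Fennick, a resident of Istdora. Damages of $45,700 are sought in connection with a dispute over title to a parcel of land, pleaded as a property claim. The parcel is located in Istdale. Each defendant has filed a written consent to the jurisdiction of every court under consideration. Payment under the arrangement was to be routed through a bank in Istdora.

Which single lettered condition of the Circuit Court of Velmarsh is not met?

The Circuit Court of Velmarsh:
  (a) The defendants reside as follows — Dagny Marchetti in Harkholm, Sable Fennick in Istdora — not all in Velmarsh. Fails.
  (b) The claim is a property claim, not an employment claim, so this disjunct is met. Satisfied.
  (c) The amount in controversy is USD 45,700, which meets the USD 25,000 floor, so this disjunct is met. Met.
  (d) Every defendant has filed written consent — that alternative is enough. Condition met.
  (e) Hollis Lindqvist resides in Normere, so one alternative holds. Met.
Only condition (a) fails.

(a)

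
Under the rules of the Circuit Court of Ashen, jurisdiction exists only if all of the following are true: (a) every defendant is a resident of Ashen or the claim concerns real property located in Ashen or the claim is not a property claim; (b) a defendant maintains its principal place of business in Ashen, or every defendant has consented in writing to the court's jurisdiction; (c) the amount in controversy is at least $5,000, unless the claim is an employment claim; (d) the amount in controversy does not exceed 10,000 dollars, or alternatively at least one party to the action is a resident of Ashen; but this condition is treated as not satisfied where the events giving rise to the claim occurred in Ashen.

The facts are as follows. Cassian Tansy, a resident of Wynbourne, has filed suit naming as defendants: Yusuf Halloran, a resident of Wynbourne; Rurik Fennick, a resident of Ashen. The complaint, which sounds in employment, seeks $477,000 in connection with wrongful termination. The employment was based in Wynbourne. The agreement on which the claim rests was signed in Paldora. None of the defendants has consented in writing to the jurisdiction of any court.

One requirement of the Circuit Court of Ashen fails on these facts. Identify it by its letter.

(b)

The Circuit Court of Ashen:
  (a) The claim is an employment claim, not a property claim — that alternative is enough. Met.
  (b) No defendant is a corporation; no such written consent has been filed — no alternative holds. Condition not met.
  (c) The amount in controversy is USD 477,000, which meets the 5,000 dollars floor. Satisfied.
  (d) Rurik Fennick resides in Ashen, so this disjunct is met. And the carve-out is inapplicable — the operative events occurred in Wynbourne, not Ashen. Condition met.
Only condition (b) fails.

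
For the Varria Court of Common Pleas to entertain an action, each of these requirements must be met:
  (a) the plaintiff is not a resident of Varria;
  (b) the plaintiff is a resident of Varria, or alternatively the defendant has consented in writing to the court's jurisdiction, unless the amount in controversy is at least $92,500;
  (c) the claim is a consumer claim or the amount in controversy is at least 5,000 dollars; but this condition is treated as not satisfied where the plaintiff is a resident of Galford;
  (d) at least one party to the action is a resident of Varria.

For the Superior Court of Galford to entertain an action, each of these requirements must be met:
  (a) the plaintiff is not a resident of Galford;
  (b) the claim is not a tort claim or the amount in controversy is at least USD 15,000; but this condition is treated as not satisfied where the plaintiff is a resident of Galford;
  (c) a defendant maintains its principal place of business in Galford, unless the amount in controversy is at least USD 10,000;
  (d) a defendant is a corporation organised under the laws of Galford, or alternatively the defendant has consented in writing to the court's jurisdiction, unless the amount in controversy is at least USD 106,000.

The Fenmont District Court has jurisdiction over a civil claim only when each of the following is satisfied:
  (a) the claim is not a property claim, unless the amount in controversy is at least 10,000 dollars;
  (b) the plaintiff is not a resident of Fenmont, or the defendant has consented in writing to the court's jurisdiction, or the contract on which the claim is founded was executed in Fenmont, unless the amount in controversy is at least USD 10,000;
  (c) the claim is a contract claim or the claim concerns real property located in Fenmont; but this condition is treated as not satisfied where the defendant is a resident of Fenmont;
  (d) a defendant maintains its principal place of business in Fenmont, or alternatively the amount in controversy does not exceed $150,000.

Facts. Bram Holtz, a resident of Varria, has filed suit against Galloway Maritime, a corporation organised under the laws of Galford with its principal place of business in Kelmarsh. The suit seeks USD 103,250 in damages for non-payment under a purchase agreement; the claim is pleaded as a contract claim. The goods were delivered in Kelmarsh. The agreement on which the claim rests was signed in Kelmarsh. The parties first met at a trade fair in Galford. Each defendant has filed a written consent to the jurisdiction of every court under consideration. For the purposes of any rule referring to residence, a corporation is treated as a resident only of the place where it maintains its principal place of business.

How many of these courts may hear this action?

2

The Varria Court of Common Pleas:
  (a) The plaintiff resides in Varria. Condition not met.
  (b) The plaintiff resides in Varria, so one alternative holds. Satisfied.
  (c) The amount in controversy is $103,250, which meets the USD 5,000 floor, which satisfies one of the alternatives. The exception is not triggered, since the plaintiff resides in Varria, not Galford. Met.
  (d) Bram Holtz resides in Varria. Condition met.
  → Not every requirement is met — no jurisdiction.
The Superior Court of Galford:
  (a) The plaintiff resides in Varria, which is not Galford. Satisfied.
  (b) The claim is a contract claim, not a tort claim, which satisfies one of the alternatives. The exception is not triggered, since the plaintiff resides in Varria, not Galford. Satisfied.
  (c) The corporate defendant(s) have their principal place of business in Kelmarsh, not Galford. But the amount in controversy is $103,250, which meets the 10,000 dollars floor, and the 'unless' clause therefore excuses the requirement. Met.
  (d) Galloway Maritime is organised under the laws of Galford, so one alternative holds. Condition met.
  → All conditions met; jurisdiction exists.
The Fenmont District Court:
  (a) The claim is a contract claim, not a property claim. Met.
  (b) The plaintiff resides in Varria, which is not Fenmont, so this disjunct is met. Met.
  (c) The claim is a contract claim — that alternative is enough. The carve-out does not apply: the defendant resides in Kelmarsh, not Fenmont. Met.
  (d) The amount in controversy is $103,250, within the USD 150,000 ceiling — that alternative is enough. Satisfied.
  → All conditions met; jurisdiction exists.
Courts with jurisdiction: the Superior Court of Galford, the Fenmont District Court — 2 in total.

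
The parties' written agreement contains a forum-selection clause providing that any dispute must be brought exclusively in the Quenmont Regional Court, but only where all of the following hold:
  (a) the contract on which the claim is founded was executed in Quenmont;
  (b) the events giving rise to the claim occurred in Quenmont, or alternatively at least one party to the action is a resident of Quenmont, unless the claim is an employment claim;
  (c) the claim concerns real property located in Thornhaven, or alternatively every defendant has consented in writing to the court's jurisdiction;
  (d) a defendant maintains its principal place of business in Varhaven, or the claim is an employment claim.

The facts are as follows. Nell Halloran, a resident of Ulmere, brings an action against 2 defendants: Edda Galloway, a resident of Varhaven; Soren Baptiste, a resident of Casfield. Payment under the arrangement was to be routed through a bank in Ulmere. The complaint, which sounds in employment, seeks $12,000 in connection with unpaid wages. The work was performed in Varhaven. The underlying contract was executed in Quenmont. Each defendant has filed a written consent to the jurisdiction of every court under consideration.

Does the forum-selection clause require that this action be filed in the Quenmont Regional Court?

Yes

The Quenmont Regional Court:
  (a) The contract was executed in Quenmont. Satisfied.
  (b) The operative events occurred in Varhaven, not Quenmont; no party resides in Quenmont — no alternative holds. The proviso rescues it, though: the claim is an employment claim. Met.
  (c) Every defendant has filed written consent, so this disjunct is met. Condition met.
  (d) The claim is an employment claim, so one alternative holds. Satisfied.
  → The clause applies.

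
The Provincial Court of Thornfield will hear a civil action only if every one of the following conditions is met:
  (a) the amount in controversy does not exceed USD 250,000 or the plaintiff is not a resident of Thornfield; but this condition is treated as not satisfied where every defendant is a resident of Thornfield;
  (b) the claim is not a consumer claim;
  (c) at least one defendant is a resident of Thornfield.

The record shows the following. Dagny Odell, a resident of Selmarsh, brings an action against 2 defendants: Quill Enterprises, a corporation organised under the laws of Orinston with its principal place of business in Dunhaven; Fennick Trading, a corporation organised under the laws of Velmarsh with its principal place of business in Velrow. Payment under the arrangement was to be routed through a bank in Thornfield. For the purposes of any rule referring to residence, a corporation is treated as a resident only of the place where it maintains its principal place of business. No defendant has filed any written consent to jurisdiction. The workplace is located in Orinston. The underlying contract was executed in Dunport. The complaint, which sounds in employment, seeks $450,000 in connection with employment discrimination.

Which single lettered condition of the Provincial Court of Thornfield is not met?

(c)

The Provincial Court of Thornfield:
  (a) The plaintiff resides in Selmarsh, which is not Thornfield, so this disjunct is met. The exception is not triggered, since the defendants reside as follows — Quill Enterprises in Dunhaven, Fennick Trading in Velrow — not all in Thornfield. Met.
  (b) The claim is an employment claim, not a consumer claim. Condition met.
  (c) No defendant resides in Thornfield (they reside in Dunhaven, Velrow). Fails.
Only condition (c) fails.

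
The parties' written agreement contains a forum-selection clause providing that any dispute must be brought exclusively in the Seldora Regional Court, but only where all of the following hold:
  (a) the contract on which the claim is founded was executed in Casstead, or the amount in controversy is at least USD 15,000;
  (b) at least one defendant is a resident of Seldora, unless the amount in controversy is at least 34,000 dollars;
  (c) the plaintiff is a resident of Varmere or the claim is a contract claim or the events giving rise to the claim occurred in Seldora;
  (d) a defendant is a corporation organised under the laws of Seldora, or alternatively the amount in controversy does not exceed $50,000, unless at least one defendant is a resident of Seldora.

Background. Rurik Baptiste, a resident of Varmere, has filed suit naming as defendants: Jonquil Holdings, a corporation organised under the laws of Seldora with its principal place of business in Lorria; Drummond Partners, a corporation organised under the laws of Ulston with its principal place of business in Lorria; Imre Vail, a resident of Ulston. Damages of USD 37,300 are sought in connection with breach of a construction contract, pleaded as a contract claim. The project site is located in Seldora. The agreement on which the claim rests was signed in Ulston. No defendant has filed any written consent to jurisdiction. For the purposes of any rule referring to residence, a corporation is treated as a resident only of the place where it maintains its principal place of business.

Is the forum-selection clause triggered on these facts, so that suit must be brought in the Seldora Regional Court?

The Seldora Regional Court:
  (a) The amount in controversy is $37,300, which meets the USD 15,000 floor, so this disjunct is met. Met.
  (b) No defendant resides in Seldora (they reside in Lorria, Lorria, Ulston). The proviso rescues it, though: the amount in controversy is USD 37,300, which meets the USD 34,000 floor. Met.
  (c) The plaintiff resides in Varmere, so this disjunct is met. Satisfied.
  (d) Jonquil Holdings is organised under the laws of Seldora, which satisfies one of the alternatives. Satisfied.
  → Forum clause is triggered.

Yes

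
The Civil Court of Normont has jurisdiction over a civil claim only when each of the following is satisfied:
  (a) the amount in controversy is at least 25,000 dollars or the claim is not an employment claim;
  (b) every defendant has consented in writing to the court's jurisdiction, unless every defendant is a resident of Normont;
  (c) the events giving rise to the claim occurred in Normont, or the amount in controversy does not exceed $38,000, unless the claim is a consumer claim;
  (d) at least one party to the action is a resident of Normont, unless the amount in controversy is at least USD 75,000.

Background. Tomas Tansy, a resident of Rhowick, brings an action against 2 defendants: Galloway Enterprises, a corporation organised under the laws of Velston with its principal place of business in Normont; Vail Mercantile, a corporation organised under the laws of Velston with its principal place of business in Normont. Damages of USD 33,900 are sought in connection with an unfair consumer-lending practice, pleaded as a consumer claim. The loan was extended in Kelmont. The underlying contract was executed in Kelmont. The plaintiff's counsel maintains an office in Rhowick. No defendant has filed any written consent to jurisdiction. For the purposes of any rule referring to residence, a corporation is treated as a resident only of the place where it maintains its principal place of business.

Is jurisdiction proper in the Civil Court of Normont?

The Civil Court of Normont:
  (a) The amount in controversy is 33,900 dollars, which meets the USD 25,000 floor — that alternative is enough. Met.
  (b) No such written consent has been filed. But the defendants reside as follows — Galloway Enterprises in Normont, Vail Mercantile in Normont — all in Normont, and the 'unless' clause therefore excuses the requirement. Satisfied.
  (c) The amount in controversy is 33,900 dollars, within the USD 38,000 ceiling, so one alternative holds. Met.
  (d) Galloway Enterprises resides in Normont. Met.
  → All conditions met; jurisdiction exists.

Yes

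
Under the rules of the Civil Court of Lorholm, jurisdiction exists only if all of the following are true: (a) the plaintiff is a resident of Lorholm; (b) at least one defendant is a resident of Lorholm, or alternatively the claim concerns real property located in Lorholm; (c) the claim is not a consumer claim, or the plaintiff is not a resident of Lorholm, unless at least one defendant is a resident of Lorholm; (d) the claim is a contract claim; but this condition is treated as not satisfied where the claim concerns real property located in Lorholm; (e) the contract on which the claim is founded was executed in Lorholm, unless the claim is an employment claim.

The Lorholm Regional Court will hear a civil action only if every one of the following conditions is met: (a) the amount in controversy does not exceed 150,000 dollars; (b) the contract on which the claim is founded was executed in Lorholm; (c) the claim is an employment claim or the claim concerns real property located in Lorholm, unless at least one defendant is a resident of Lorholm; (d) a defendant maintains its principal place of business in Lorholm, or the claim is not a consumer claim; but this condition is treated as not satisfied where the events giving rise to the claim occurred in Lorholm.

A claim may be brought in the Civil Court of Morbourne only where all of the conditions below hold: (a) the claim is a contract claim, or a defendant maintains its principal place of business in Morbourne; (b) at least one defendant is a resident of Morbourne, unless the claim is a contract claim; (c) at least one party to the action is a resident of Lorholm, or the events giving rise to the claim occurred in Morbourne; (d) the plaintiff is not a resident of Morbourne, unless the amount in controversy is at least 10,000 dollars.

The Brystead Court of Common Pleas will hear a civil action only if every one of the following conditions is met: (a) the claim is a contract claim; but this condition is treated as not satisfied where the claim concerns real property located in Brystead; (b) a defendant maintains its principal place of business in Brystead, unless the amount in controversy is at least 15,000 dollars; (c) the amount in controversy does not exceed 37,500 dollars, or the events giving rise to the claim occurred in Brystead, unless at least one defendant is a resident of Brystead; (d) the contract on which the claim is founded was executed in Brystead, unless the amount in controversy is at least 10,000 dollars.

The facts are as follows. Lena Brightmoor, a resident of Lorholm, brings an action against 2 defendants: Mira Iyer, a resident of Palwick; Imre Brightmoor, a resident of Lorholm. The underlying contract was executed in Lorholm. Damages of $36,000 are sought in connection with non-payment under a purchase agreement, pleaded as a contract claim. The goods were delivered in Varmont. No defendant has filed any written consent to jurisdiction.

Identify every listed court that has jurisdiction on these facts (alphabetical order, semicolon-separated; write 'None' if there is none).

the Brystead Court of Common Pleas; the Civil Court of Lorholm; the Civil Court of Morbourne; the Lorholm Regional Court

The Civil Court of Lorholm:
  (a) The plaintiff resides in Lorholm. Satisfied.
  (b) Imre Brightmoor resides in Lorholm, so one alternative holds. Satisfied.
  (c) The claim is a contract claim, not a consumer claim — that alternative is enough. Met.
  (d) The claim is a contract claim. The carve-out does not apply: the claim does not concern real property. Condition met.
  (e) The contract was executed in Lorholm. Met.
  → All conditions met; jurisdiction exists.
The Lorholm Regional Court:
  (a) The amount in controversy is $36,000, within the $150,000 ceiling. Satisfied.
  (b) The contract was executed in Lorholm. Met.
  (c) The claim is a contract claim, not an employment claim; the claim does not concern real property — no alternative holds. However, Imre Brightmoor resides in Lorholm, so the 'unless' proviso supplies this condition. Condition met.
  (d) The claim is a contract claim, not a consumer claim, which satisfies one of the alternatives. The carve-out does not apply: the operative events occurred in Varmont, not Lorholm. Condition met.
  → Every requirement is satisfied — jurisdiction.
The Civil Court of Morbourne:
  (a) The claim is a contract claim, so one alternative holds. Met.
  (b) No defendant resides in Morbourne (they reside in Palwick, Lorholm). But the claim is a contract claim, and the 'unless' clause therefore excuses the requirement. Condition met.
  (c) Lena Brightmoor resides in Lorholm — that alternative is enough. Satisfied.
  (d) The plaintiff resides in Lorholm, which is not Morbourne. Condition met.
  → Jurisdiction lies.
The Brystead Court of Common Pleas:
  (a) The claim is a contract claim. The carve-out does not apply: the claim does not concern real property. Satisfied.
  (b) No defendant is a corporation. However, the amount in controversy is 36,000 dollars, which meets the 15,000 dollars floor, so the 'unless' proviso supplies this condition. Satisfied.
  (c) The amount in controversy is USD 36,000, within the $37,500 ceiling, so one alternative holds. Met.
  (d) The contract was executed in Lorholm, not Brystead. The proviso rescues it, though: the amount in controversy is USD 36,000, which meets the $10,000 floor. Satisfied.
  → All conditions met; jurisdiction exists.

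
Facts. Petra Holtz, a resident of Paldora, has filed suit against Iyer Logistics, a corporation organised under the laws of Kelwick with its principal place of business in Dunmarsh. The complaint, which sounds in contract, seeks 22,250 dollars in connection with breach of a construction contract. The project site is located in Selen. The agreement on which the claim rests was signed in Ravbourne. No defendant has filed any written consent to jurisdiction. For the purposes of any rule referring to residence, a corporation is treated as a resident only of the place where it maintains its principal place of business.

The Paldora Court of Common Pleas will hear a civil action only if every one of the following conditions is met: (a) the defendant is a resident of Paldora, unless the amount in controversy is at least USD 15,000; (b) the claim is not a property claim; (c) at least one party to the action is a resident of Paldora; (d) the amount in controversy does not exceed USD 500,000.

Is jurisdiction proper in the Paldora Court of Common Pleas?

Yes

The Paldora Court of Common Pleas:
  (a) The defendant resides in Dunmarsh, not Paldora. However, the amount in controversy is $22,250, which meets the USD 15,000 floor, so the 'unless' proviso supplies this condition. Condition met.
  (b) The claim is a contract claim, not a property claim. Met.
  (c) Petra Holtz resides in Paldora. Satisfied.
  (d) The amount in controversy is $22,250, within the $500,000 ceiling. Satisfied.
  → Jurisdiction lies.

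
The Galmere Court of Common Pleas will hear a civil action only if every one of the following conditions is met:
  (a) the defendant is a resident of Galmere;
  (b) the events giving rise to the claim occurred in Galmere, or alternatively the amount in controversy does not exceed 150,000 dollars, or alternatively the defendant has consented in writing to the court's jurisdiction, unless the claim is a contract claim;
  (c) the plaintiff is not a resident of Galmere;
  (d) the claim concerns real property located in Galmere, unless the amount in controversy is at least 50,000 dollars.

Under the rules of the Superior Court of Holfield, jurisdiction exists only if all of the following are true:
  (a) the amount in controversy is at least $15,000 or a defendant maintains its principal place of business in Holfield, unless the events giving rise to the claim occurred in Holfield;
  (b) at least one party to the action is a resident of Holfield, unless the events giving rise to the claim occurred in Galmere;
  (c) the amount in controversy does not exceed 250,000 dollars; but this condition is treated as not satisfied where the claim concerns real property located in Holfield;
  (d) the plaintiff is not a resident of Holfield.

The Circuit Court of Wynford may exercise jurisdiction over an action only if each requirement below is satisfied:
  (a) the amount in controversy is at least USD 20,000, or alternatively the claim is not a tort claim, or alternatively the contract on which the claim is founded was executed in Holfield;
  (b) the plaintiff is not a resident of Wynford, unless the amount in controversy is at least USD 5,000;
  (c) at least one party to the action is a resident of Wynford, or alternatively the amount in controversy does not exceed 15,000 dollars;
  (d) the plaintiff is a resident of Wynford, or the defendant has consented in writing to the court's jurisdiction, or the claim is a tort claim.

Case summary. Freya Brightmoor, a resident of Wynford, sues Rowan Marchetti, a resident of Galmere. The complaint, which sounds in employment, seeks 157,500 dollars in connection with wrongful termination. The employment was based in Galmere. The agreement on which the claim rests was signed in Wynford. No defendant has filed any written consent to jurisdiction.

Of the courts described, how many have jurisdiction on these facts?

3

The Galmere Court of Common Pleas:
  (a) The defendant resides in Galmere. Condition met.
  (b) The operative events occurred in Galmere, so this disjunct is met. Condition met.
  (c) The plaintiff resides in Wynford, which is not Galmere. Met.
  (d) The claim does not concern real property. However, the amount in controversy is USD 157,500, which meets the USD 50,000 floor, so the 'unless' proviso supplies this condition. Satisfied.
  → Every requirement is satisfied — jurisdiction.
The Superior Court of Holfield:
  (a) The amount in controversy is USD 157,500, which meets the 15,000 dollars floor, so one alternative holds. Satisfied.
  (b) No party resides in Holfield. However, the operative events occurred in Galmere, so the 'unless' proviso supplies this condition. Satisfied.
  (c) The amount in controversy is USD 157,500, within the 250,000 dollars ceiling. And the carve-out is inapplicable — the claim does not concern real property. Condition met.
  (d) The plaintiff resides in Wynford, which is not Holfield. Met.
  → All conditions met; jurisdiction exists.
The Circuit Court of Wynford:
  (a) The amount in controversy is 157,500 dollars, which meets the $20,000 floor — that alternative is enough. Condition met.
  (b) The plaintiff resides in Wynford. The proviso rescues it, though: the amount in controversy is $157,500, which meets the $5,000 floor. Condition met.
  (c) Freya Brightmoor resides in Wynford — that alternative is enough. Satisfied.
  (d) The plaintiff resides in Wynford, which satisfies one of the alternatives. Satisfied.
  → The court has jurisdiction.
Courts with jurisdiction: the Galmere Court of Common Pleas, the Superior Court of Holfield, the Circuit Court of Wynford — 3 in total.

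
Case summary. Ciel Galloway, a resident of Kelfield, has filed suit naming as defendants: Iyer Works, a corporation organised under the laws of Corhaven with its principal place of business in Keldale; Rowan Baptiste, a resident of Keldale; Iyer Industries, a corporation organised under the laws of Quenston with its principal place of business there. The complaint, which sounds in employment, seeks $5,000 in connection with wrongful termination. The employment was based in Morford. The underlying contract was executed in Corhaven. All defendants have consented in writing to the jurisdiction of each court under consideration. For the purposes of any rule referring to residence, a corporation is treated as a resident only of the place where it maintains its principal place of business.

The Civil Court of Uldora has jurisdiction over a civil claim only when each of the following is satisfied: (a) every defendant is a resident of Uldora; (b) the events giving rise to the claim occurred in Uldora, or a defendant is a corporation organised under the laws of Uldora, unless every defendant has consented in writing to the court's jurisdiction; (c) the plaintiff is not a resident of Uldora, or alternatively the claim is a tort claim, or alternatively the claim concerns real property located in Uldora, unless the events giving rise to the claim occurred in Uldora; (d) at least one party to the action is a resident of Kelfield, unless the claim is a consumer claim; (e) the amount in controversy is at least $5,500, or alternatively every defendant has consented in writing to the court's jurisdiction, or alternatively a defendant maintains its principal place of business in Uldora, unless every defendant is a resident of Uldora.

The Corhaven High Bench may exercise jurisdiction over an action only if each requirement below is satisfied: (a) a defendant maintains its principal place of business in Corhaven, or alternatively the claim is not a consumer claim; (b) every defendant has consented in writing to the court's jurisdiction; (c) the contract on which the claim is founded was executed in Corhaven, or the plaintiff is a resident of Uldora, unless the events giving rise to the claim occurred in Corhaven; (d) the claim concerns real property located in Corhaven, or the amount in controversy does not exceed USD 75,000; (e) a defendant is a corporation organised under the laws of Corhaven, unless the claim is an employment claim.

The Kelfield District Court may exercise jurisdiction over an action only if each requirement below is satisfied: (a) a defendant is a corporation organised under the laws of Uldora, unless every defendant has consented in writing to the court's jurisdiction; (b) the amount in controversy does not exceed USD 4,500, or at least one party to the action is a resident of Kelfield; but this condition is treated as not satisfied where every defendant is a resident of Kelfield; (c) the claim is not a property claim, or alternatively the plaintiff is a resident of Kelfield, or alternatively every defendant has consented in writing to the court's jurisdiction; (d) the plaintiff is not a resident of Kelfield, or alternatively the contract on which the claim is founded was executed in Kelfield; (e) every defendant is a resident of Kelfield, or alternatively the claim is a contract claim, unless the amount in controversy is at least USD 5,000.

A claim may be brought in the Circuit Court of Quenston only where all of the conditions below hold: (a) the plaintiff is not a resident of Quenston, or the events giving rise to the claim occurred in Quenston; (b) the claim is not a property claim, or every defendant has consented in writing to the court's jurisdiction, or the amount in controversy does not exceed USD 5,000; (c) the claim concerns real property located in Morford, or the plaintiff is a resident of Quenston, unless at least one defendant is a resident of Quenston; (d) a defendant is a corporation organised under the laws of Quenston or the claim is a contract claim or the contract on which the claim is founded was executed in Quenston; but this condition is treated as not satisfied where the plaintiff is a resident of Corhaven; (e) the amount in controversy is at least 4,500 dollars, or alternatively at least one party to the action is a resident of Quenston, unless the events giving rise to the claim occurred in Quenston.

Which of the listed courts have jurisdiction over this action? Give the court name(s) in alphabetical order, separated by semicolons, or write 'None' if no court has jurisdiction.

The Civil Court of Uldora:
  (a) The defendants reside as follows — Iyer Works in Keldale, Rowan Baptiste in Keldale, Iyer Industries in Quenston — not all in Uldora. Not satisfied.
  (b) The operative events occurred in Morford, not Uldora; the corporate defendant(s) are organised in Corhaven, Quenston, not Uldora — none of the alternatives is met. The proviso rescues it, though: every defendant has filed written consent. Condition met.
  (c) The plaintiff resides in Kelfield, which is not Uldora, so one alternative holds. Satisfied.
  (d) Ciel Galloway resides in Kelfield. Condition met.
  (e) Every defendant has filed written consent — that alternative is enough. Satisfied.
  → No jurisdiction.
The Corhaven High Bench:
  (a) The claim is an employment claim, not a consumer claim, so this disjunct is met. Met.
  (b) Every defendant has filed written consent. Satisfied.
  (c) The contract was executed in Corhaven, so one alternative holds. Met.
  (d) The amount in controversy is USD 5,000, within the $75,000 ceiling — that alternative is enough. Met.
  (e) Iyer Works is organised under the laws of Corhaven. Satisfied.
  → All conditions met; jurisdiction exists.
The Kelfield District Court:
  (a) The corporate defendant(s) are organised in Corhaven, Quenston, not Uldora. The proviso rescues it, though: every defendant has filed written consent. Met.
  (b) Ciel Galloway resides in Kelfield, so this disjunct is met. The exception is not triggered, since the defendants reside as follows — Iyer Works in Keldale, Rowan Baptiste in Keldale, Iyer Industries in Quenston — not all in Kelfield. Condition met.
  (c) The claim is an employment claim, not a property claim, so one alternative holds. Satisfied.
  (d) The plaintiff resides in Kelfield; the contract was executed in Corhaven, not Kelfield — none of the alternatives is met. Not satisfied.
  (e) The defendants reside as follows — Iyer Works in Keldale, Rowan Baptiste in Keldale, Iyer Industries in Quenston — not all in Kelfield; the claim is an employment claim, not a contract claim — no alternative holds. But the amount in controversy is 5,000 dollars, which meets the $5,000 floor, and the 'unless' clause therefore excuses the requirement. Condition met.
  → Not every requirement is met — no jurisdiction.
The Circuit Court of Quenston:
  (a) The plaintiff resides in Kelfield, which is not Quenston — that alternative is enough. Condition met.
  (b) The claim is an employment claim, not a property claim, so this disjunct is met. Satisfied.
  (c) The claim does not concern real property; the plaintiff resides in Kelfield, not Quenston — none of the alternatives is met. The proviso rescues it, though: Iyer Industries resides in Quenston. Satisfied.
  (d) Iyer Industries is organised under the laws of Quenston — that alternative is enough. The exception is not triggered, since the plaintiff resides in Kelfield, not Corhaven. Satisfied.
  (e) The amount in controversy is $5,000, which meets the 4,500 dollars floor — that alternative is enough. Satisfied.
  → Every requirement is satisfied — jurisdiction.

the Circuit Court of Quenston; the Corhaven High Bench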